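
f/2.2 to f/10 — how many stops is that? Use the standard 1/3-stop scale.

f/2.2 → f/2.5 → f/2.8 → f/3.2 → f/3.5 → f/4 → f/4.5 → f/5 → f/5.6 → f/6.3 → f/7.1 → f/8 → f/9 → f/10 — count the steps: 13 third-stops = 4 1/3 stops.

4 1/3 stops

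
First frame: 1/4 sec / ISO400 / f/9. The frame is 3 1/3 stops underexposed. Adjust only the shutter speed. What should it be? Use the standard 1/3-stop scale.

2.5 s

Underexposed by 3 1/3 stops → need 3 1/3 stops brighter.
Shutter speed: 1/4 → 0.3 → 0.4 → 0.5 → 0.6 → 0.8 → 1 → 1.3 → 1.6 → 2 → 2.5.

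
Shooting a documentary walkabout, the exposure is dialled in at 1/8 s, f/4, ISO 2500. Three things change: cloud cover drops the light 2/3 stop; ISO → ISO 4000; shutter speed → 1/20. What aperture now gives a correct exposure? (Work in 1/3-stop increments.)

f/2.5

Scene light: 2/3 stop darker.
ISO: 2500 → 3200 → 4000 — 2/3 stop raised (brighter).
Shutter speed: 1/8 → 1/10 → 1/13 → 1/15 → 1/20 — 1 1/3 stops faster (darker).
Net so far: 1 1/3 stops darker. Aperture: f/4 → f/3.5 → f/3.2 → f/2.8 → f/2.5.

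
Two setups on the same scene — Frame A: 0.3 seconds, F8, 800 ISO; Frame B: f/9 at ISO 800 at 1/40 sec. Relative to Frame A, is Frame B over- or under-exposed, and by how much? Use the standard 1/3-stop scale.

4 stops darker

Aperture: f/8 → f/9 — 1/3 stop smaller aperture (darker).
Shutter speed: 0.3 → 1/4 → 1/5 → 1/6 → 1/8 → 1/10 → 1/13 → 1/15 → 1/20 → 1/25 → 1/30 → 1/40 — 3 2/3 stops faster (darker).
ISO: unchanged.
Net: −1/3 −3 2/3 = −4 stops.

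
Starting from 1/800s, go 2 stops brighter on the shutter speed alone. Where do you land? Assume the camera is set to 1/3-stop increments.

Shutter speed: 1/800 → 1/640 → 1/500 → 1/400 → 1/320 → 1/250 → 1/200 — 2 stops slower (brighter).

1/200s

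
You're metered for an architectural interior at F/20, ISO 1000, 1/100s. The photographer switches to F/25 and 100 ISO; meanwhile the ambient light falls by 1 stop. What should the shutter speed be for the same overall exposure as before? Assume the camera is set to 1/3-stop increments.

0.3 s

Scene light: 1 stop darker.
Aperture: f/20 → f/22 → f/25 — 2/3 stop smaller aperture (darker).
ISO: 1000 → 800 → 640 → 500 → 400 → 320 → 250 → 200 → 160 → 125 → 100 — 3 1/3 stops dropped (darker).
Net so far: 5 stops darker. Shutter speed: 1/100 → 1/80 → 1/60 → 1/50 → 1/40 → 1/30 → 1/25 → 1/20 → 1/15 → 1/13 → 1/10 → 1/8 → 1/6 → 1/5 → 1/4 → 0.3.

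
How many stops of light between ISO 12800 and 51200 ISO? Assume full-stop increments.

2 stops

12800 → 25600 → 51200 — count the steps: 2 stops.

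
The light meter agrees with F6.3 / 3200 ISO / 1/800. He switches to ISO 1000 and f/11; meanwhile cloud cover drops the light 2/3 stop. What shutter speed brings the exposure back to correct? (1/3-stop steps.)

1/50s

Scene light: 2/3 stop darker.
ISO: 3200 → 2500 → 2000 → 1600 → 1250 → 1000 — 1 2/3 stops dropped (darker).
Aperture: f/6.3 → f/7.1 → f/8 → f/9 → f/10 → f/11 — 1 2/3 stops narrower (darker).
Net so far: 4 stops darker. Shutter speed: 1/800 → 1/640 → 1/500 → 1/400 → 1/320 → 1/250 → 1/200 → 1/160 → 1/125 → 1/100 → 1/80 → 1/60 → 1/50.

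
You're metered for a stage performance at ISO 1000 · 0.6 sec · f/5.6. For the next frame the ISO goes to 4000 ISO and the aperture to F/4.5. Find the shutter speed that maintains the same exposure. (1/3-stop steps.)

1/10s

ISO: 1000 → 1250 → 1600 → 2000 → 2500 → 3200 → 4000 — 2 stops higher (brighter).
Aperture: f/5.6 → f/5 → f/4.5 — 2/3 stop wider (brighter).
Net change so far: 2 2/3 stops brighter. Offset with the shutter speed: 0.6 → 0.5 → 0.4 → 0.3 → 1/4 → 1/5 → 1/6 → 1/8 → 1/10.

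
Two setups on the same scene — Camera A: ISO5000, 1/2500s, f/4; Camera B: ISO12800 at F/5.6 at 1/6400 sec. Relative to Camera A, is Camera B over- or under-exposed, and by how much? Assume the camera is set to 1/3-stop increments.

Aperture: f/4 → f/4.5 → f/5 → f/5.6 — 1 stop smaller aperture (darker).
Shutter speed: 1/2500 → 1/3200 → 1/4000 → 1/5000 → 1/6400 — 1 1/3 stops shorter (darker).
ISO: 5000 → 6400 → 8000 → 10000 → 12800 — 1 1/3 stops raised (brighter).
Net: −1 −1 1/3 +1 1/3 = −1 stop.

1 stop darker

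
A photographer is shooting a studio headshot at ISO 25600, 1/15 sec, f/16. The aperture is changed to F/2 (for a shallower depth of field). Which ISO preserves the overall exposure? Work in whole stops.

ISO 400

Aperture: f/16 → f/11 → f/8 → f/5.6 → f/4 → f/2.8 → f/2 — 6 stops wider (brighter).
Need 6 stops darker from the ISO: 25600 → 12800 → 6400 → 3200 → 1600 → 800 → 400.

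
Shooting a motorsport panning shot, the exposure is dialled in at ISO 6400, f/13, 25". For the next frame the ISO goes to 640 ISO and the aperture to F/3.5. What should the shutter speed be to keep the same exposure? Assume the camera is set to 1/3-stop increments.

20 s

ISO: 6400 → 5000 → 4000 → 3200 → 2500 → 2000 → 1600 → 1250 → 1000 → 800 → 640 — 3 1/3 stops dropped (darker).
Aperture: f/13 → f/11 → f/10 → f/9 → f/8 → f/7.1 → f/6.3 → f/5.6 → f/5 → f/4.5 → f/4 → f/3.5 — 3 2/3 stops opened up (brighter).
Net change so far: 1/3 stop brighter. Offset with the shutter speed: 25 → 20.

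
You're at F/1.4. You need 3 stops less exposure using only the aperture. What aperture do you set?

f/4

Aperture: f/1.4 → f/2 → f/2.8 → f/4 — 3 stops stopped down (darker).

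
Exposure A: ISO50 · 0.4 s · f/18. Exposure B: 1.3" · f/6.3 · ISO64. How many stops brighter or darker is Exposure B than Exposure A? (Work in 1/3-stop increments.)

5 stops brighter

Aperture: f/18 → f/16 → f/14 → f/13 → f/11 → f/10 → f/9 → f/8 → f/7.1 → f/6.3 — 3 stops opened up (brighter).
Shutter speed: 0.4 → 0.5 → 0.6 → 0.8 → 1 → 1.3 — 1 2/3 stops longer (brighter).
ISO: 50 → 64 — 1/3 stop raised (brighter).
Net: +3 +1 2/3 +1/3 = +5 stops.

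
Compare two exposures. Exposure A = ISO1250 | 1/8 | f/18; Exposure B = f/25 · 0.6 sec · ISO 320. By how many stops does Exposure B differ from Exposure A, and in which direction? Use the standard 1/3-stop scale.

Aperture: f/18 → f/20 → f/22 → f/25 — 1 stop narrower (darker).
Shutter speed: 1/8 → 1/6 → 1/5 → 1/4 → 0.3 → 0.4 → 0.5 → 0.6 — 2 1/3 stops slower (brighter).
ISO: 1250 → 1000 → 800 → 640 → 500 → 400 → 320 — 2 stops dropped (darker).
Net: −1 +2 1/3 −2 = −2/3 stops.

2/3 stop darker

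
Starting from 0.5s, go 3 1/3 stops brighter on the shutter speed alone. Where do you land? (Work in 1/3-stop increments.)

Shutter speed: 0.5 → 0.6 → 0.8 → 1 → 1.3 → 1.6 → 2 → 2.5 → 3.2 → 4 → 5 — 3 1/3 stops longer (brighter).

5 s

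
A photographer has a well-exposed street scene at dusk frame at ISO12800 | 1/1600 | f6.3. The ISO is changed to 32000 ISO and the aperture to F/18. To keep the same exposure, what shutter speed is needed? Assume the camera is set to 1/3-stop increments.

ISO: 12800 → 16000 → 20000 → 25600 → 32000 — 1 1/3 stops higher (brighter).
Aperture: f/6.3 → f/7.1 → f/8 → f/9 → f/10 → f/11 → f/13 → f/14 → f/16 → f/18 — 3 stops narrower (darker).
Net change so far: 1 2/3 stops darker. Offset with the shutter speed: 1/1600 → 1/1250 → 1/1000 → 1/800 → 1/640 → 1/500.

1/500s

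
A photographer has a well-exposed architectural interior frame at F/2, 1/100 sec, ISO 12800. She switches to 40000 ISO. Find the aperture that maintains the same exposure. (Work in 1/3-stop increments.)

f/3.5

ISO: 12800 → 16000 → 20000 → 25600 → 32000 → 40000 — 1 2/3 stops raised (brighter).
Need 1 2/3 stops darker from the aperture: f/2 → f/2.2 → f/2.5 → f/2.8 → f/3.2 → f/3.5.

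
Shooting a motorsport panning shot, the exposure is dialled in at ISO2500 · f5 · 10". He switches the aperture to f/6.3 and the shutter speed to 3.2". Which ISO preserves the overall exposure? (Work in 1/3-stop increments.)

ISO 12800

Aperture: f/5 → f/5.6 → f/6.3 — 2/3 stop smaller aperture (darker).
Shutter speed: 10 → 8 → 6 → 5 → 4 → 3.2 — 1 2/3 stops shorter (darker).
Net change so far: 2 1/3 stops darker. Offset with the ISO: 2500 → 3200 → 4000 → 5000 → 6400 → 8000 → 10000 → 12800.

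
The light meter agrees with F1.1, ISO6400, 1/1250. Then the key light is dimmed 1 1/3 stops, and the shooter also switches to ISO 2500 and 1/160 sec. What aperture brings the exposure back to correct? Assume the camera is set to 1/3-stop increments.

Scene light: 1 1/3 stops darker.
ISO: 6400 → 5000 → 4000 → 3200 → 2500 — 1 1/3 stops lower (darker).
Shutter speed: 1/1250 → 1/1000 → 1/800 → 1/640 → 1/500 → 1/400 → 1/320 → 1/250 → 1/200 → 1/160 — 3 stops longer (brighter).
Net so far: 1/3 stop brighter. Aperture: f/1.1 → f/1.2.

f/1.2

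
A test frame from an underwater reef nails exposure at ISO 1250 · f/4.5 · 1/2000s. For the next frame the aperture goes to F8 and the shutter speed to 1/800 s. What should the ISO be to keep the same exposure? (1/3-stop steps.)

ISO 1600

Aperture: f/4.5 → f/5 → f/5.6 → f/6.3 → f/7.1 → f/8 — 1 2/3 stops stopped down (darker).
Shutter speed: 1/2000 → 1/1600 → 1/1250 → 1/1000 → 1/800 — 1 1/3 stops slower (brighter).
Net change so far: 1/3 stop darker. Offset with the ISO: 1250 → 1600.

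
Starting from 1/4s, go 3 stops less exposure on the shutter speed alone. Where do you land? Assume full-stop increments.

1/30s

Shutter speed: 1/4 → 1/8 → 1/15 → 1/30 — 3 stops shorter (darker).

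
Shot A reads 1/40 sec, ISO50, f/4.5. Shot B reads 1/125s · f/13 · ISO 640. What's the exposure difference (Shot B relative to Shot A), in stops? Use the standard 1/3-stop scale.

Aperture: f/4.5 → f/5 → f/5.6 → f/6.3 → f/7.1 → f/8 → f/9 → f/10 → f/11 → f/13 — 3 stops stopped down (darker).
Shutter speed: 1/40 → 1/50 → 1/60 → 1/80 → 1/100 → 1/125 — 1 2/3 stops faster (darker).
ISO: 50 → 64 → 80 → 100 → 125 → 160 → 200 → 250 → 320 → 400 → 500 → 640 — 3 2/3 stops higher (brighter).
Net: −3 −1 2/3 +3 2/3 = −1 stop.

1 stop darker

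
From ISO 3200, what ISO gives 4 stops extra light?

ISO: 3200 → 6400 → 12800 → 25600 → 51200 — 4 stops higher (brighter).

ISO 51200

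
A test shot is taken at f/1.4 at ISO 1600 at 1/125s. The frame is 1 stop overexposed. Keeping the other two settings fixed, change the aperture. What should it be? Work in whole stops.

f/2

Overexposed by 1 stop → need 1 stop darker.
Aperture: f/1.4 → f/2.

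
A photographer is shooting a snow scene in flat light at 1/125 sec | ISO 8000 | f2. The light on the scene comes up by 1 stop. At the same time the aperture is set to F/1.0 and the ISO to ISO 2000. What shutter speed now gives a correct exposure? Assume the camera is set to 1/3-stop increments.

1/250s

Scene light: 1 stop brighter.
Aperture: f/2 → f/1.8 → f/1.6 → f/1.4 → f/1.2 → f/1.1 → f/1.0 — 2 stops wider (brighter).
ISO: 8000 → 6400 → 5000 → 4000 → 3200 → 2500 → 2000 — 2 stops lower (darker).
Net so far: 1 stop brighter. Shutter speed: 1/125 → 1/160 → 1/200 → 1/250.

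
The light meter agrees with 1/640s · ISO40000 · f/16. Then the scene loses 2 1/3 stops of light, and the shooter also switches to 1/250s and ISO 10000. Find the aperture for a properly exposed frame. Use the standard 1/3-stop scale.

f/5.6

Scene light: 2 1/3 stops darker.
Shutter speed: 1/640 → 1/500 → 1/400 → 1/320 → 1/250 — 1 1/3 stops slower (brighter).
ISO: 40000 → 32000 → 25600 → 20000 → 16000 → 12800 → 10000 — 2 stops lower (darker).
Net so far: 3 stops darker. Aperture: f/16 → f/14 → f/13 → f/11 → f/10 → f/9 → f/8 → f/7.1 → f/6.3 → f/5.6.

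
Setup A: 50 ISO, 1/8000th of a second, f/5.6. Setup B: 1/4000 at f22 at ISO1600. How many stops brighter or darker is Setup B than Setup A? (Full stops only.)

2 stops brighter

Aperture: f/5.6 → f/8 → f/11 → f/16 → f/22 — 4 stops smaller aperture (darker).
Shutter speed: 1/8000 → 1/4000 — 1 stop longer (brighter).
ISO: 50 → 100 → 200 → 400 → 800 → 1600 — 5 stops raised (brighter).
Net: −4 +1 +5 = +2 stops.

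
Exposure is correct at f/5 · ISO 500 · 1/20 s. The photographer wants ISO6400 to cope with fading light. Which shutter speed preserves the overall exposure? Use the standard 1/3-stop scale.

ISO: 500 → 640 → 800 → 1000 → 1250 → 1600 → 2000 → 2500 → 3200 → 4000 → 5000 → 6400 — 3 2/3 stops higher (brighter).
Need 3 2/3 stops darker from the shutter speed: 1/20 → 1/25 → 1/30 → 1/40 → 1/50 → 1/60 → 1/80 → 1/100 → 1/125 → 1/160 → 1/200 → 1/250.

1/250s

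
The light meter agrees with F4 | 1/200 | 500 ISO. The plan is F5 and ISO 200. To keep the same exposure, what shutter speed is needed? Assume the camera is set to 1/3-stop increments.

1/50s

Aperture: f/4 → f/4.5 → f/5 — 2/3 stop smaller aperture (darker).
ISO: 500 → 400 → 320 → 250 → 200 — 1 1/3 stops lower (darker).
Net change so far: 2 stops darker. Offset with the shutter speed: 1/200 → 1/160 → 1/125 → 1/100 → 1/80 → 1/60 → 1/50.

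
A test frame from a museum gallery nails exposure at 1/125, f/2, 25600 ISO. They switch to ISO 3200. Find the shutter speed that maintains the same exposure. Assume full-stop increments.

1/15s

ISO: 25600 → 12800 → 6400 → 3200 — 3 stops dropped (darker).
Need 3 stops brighter from the shutter speed: 1/125 → 1/60 → 1/30 → 1/15.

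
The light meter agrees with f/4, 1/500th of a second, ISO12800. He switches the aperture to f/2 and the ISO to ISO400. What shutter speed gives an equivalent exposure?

Aperture: f/4 → f/2.8 → f/2 — 2 stops larger aperture (brighter).
ISO: 12800 → 6400 → 3200 → 1600 → 800 → 400 — 5 stops lower (darker).
Net change so far: 3 stops darker. Offset with the shutter speed: 1/500 → 1/250 → 1/125 → 1/60.

1/60s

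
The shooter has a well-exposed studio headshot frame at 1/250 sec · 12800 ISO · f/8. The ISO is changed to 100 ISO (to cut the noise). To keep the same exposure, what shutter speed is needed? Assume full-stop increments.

ISO: 12800 → 6400 → 3200 → 1600 → 800 → 400 → 200 → 100 — 7 stops lower (darker).
Need 7 stops brighter from the shutter speed: 1/250 → 1/125 → 1/60 → 1/30 → 1/15 → 1/8 → 1/4 → 1/2.

1/2s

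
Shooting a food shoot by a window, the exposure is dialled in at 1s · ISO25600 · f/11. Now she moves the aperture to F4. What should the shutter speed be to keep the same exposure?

Aperture: f/11 → f/8 → f/5.6 → f/4 — 3 stops opened up (brighter).
Need 3 stops darker from the shutter speed: 1 → 1/2 → 1/4 → 1/8.

1/8s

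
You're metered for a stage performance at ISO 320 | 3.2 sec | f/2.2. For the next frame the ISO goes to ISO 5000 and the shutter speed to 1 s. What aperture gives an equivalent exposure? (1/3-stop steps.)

ISO: 320 → 400 → 500 → 640 → 800 → 1000 → 1250 → 1600 → 2000 → 2500 → 3200 → 4000 → 5000 — 4 stops higher (brighter).
Shutter speed: 3.2 → 2.5 → 2 → 1.6 → 1.3 → 1 — 1 2/3 stops shorter (darker).
Net change so far: 2 1/3 stops brighter. Offset with the aperture: f/2.2 → f/2.5 → f/2.8 → f/3.2 → f/3.5 → f/4 → f/4.5 → f/5.

f/5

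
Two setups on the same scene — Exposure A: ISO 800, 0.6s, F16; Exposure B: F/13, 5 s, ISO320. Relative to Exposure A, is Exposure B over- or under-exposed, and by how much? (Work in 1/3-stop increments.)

Aperture: f/16 → f/14 → f/13 — 2/3 stop wider (brighter).
Shutter speed: 0.6 → 0.8 → 1 → 1.3 → 1.6 → 2 → 2.5 → 3.2 → 4 → 5 — 3 stops longer (brighter).
ISO: 800 → 640 → 500 → 400 → 320 — 1 1/3 stops dropped (darker).
Net: +2/3 +3 −1 1/3 = +2 1/3 stops.

2 1/3 stops brighter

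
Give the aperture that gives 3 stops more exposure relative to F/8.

Aperture: f/8 → f/5.6 → f/4 → f/2.8 — 3 stops wider (brighter).

f/2.8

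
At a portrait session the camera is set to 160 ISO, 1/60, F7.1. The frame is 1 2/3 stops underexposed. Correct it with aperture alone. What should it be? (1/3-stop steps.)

Underexposed by 1 2/3 stops → need 1 2/3 stops brighter.
Aperture: f/7.1 → f/6.3 → f/5.6 → f/5 → f/4.5 → f/4.

f/4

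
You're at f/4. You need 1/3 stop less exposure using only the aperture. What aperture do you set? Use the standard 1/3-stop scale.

f/4.5

Aperture: f/4 → f/4.5 — 1/3 stop smaller aperture (darker).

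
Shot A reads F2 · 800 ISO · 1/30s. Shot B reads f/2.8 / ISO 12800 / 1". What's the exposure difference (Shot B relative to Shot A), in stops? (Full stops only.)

8 stops brighter

Aperture: f/2 → f/2.8 — 1 stop smaller aperture (darker).
Shutter speed: 1/30 → 1/15 → 1/8 → 1/4 → 1/2 → 1 — 5 stops longer (brighter).
ISO: 800 → 1600 → 3200 → 6400 → 12800 — 4 stops raised (brighter).
Net: −1 +5 +4 = +8 stops.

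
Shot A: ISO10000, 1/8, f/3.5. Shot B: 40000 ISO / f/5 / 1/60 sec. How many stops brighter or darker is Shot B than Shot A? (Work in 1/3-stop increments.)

Aperture: f/3.5 → f/4 → f/4.5 → f/5 — 1 stop smaller aperture (darker).
Shutter speed: 1/8 → 1/10 → 1/13 → 1/15 → 1/20 → 1/25 → 1/30 → 1/40 → 1/50 → 1/60 — 3 stops faster (darker).
ISO: 10000 → 12800 → 16000 → 20000 → 25600 → 32000 → 40000 — 2 stops raised (brighter).
Net: −1 −3 +2 = −2 stops.

2 stops darker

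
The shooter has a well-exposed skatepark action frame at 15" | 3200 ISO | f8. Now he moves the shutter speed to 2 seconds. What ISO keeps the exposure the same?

Shutter speed: 15 → 8 → 4 → 2 — 3 stops shorter (darker).
Need 3 stops brighter from the ISO: 3200 → 6400 → 12800 → 25600.

ISO 25600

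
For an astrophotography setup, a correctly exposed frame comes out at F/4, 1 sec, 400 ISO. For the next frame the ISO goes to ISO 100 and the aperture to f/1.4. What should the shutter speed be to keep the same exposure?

1/2s

ISO: 400 → 200 → 100 — 2 stops lower (darker).
Aperture: f/4 → f/2.8 → f/2 → f/1.4 — 3 stops wider (brighter).
Net change so far: 1 stop brighter. Offset with the shutter speed: 1 → 1/2.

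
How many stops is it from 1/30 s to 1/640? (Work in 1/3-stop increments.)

4 1/3 stops

1/30 → 1/40 → 1/50 → 1/60 → 1/80 → 1/100 → 1/125 → 1/160 → 1/200 → 1/250 → 1/320 → 1/400 → 1/500 → 1/640 — count the steps: 13 third-stops = 4 1/3 stops.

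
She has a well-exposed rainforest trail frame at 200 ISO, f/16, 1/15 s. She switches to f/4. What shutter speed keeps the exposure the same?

1/250s

Aperture: f/16 → f/11 → f/8 → f/5.6 → f/4 — 4 stops larger aperture (brighter).
Need 4 stops darker from the shutter speed: 1/15 → 1/30 → 1/60 → 1/125 → 1/250.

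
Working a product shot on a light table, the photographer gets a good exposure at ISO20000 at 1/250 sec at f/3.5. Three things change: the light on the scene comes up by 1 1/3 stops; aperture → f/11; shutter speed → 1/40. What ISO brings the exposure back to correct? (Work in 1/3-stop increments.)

ISO 12800

Scene light: 1 1/3 stops brighter.
Aperture: f/3.5 → f/4 → f/4.5 → f/5 → f/5.6 → f/6.3 → f/7.1 → f/8 → f/9 → f/10 → f/11 — 3 1/3 stops smaller aperture (darker).
Shutter speed: 1/250 → 1/200 → 1/160 → 1/125 → 1/100 → 1/80 → 1/60 → 1/50 → 1/40 — 2 2/3 stops slower (brighter).
Net so far: 2/3 stop brighter. ISO: 20000 → 16000 → 12800.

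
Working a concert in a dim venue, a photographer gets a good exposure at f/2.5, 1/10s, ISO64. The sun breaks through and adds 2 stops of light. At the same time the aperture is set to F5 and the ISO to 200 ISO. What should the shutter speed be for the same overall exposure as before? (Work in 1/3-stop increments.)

1/30s

Scene light: 2 stops brighter.
Aperture: f/2.5 → f/2.8 → f/3.2 → f/3.5 → f/4 → f/4.5 → f/5 — 2 stops stopped down (darker).
ISO: 64 → 80 → 100 → 125 → 160 → 200 — 1 2/3 stops raised (brighter).
Net so far: 1 2/3 stops brighter. Shutter speed: 1/10 → 1/13 → 1/15 → 1/20 → 1/25 → 1/30.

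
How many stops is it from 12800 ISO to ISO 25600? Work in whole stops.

12800 → 25600 — count the steps: 1 stop.

1 stop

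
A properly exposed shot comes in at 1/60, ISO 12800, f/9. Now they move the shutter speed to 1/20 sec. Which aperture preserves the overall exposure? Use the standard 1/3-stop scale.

f/16

Shutter speed: 1/60 → 1/50 → 1/40 → 1/30 → 1/25 → 1/20 — 1 2/3 stops slower (brighter).
Need 1 2/3 stops darker from the aperture: f/9 → f/10 → f/11 → f/13 → f/14 → f/16.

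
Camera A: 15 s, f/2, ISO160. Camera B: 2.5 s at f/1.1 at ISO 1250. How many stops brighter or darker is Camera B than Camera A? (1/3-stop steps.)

Aperture: f/2 → f/1.8 → f/1.6 → f/1.4 → f/1.2 → f/1.1 — 1 2/3 stops larger aperture (brighter).
Shutter speed: 15 → 13 → 10 → 8 → 6 → 5 → 4 → 3.2 → 2.5 — 2 2/3 stops faster (darker).
ISO: 160 → 200 → 250 → 320 → 400 → 500 → 640 → 800 → 1000 → 1250 — 3 stops raised (brighter).
Net: +1 2/3 −2 2/3 +3 = +2 stops.

2 stops brighter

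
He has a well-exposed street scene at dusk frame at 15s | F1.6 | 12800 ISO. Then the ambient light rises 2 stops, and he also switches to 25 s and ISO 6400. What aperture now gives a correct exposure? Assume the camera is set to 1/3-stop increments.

Scene light: 2 stops brighter.
Shutter speed: 15 → 20 → 25 — 2/3 stop longer (brighter).
ISO: 12800 → 10000 → 8000 → 6400 — 1 stop lower (darker).
Net so far: 1 2/3 stops brighter. Aperture: f/1.6 → f/1.8 → f/2 → f/2.2 → f/2.5 → f/2.8.

f/2.8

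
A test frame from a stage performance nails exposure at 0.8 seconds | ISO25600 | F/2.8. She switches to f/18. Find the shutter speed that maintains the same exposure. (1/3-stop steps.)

30 s

Aperture: f/2.8 → f/3.2 → f/3.5 → f/4 → f/4.5 → f/5 → f/5.6 → f/6.3 → f/7.1 → f/8 → f/9 → f/10 → f/11 → f/13 → f/14 → f/16 → f/18 — 5 1/3 stops narrower (darker).
Need 5 1/3 stops brighter from the shutter speed: 0.8 → 1 → 1.3 → 1.6 → 2 → 2.5 → 3.2 → 4 → 5 → 6 → 8 → 10 → 13 → 15 → 20 → 25 → 30.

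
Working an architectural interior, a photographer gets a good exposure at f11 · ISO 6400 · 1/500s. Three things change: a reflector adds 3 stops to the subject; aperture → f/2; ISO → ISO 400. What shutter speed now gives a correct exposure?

Scene light: 3 stops brighter.
Aperture: f/11 → f/8 → f/5.6 → f/4 → f/2.8 → f/2 — 5 stops opened up (brighter).
ISO: 6400 → 3200 → 1600 → 800 → 400 — 4 stops lower (darker).
Net so far: 4 stops brighter. Shutter speed: 1/500 → 1/1000 → 1/2000 → 1/4000 → 1/8000.

1/8000s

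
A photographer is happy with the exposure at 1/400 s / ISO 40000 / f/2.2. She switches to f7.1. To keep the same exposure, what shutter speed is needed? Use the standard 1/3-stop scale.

1/40s

Aperture: f/2.2 → f/2.5 → f/2.8 → f/3.2 → f/3.5 → f/4 → f/4.5 → f/5 → f/5.6 → f/6.3 → f/7.1 — 3 1/3 stops smaller aperture (darker).
Need 3 1/3 stops brighter from the shutter speed: 1/400 → 1/320 → 1/250 → 1/200 → 1/160 → 1/125 → 1/100 → 1/80 → 1/60 → 1/50 → 1/40.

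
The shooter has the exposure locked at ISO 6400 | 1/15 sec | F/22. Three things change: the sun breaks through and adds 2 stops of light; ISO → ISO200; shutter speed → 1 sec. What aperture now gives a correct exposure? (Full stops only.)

Scene light: 2 stops brighter.
ISO: 6400 → 3200 → 1600 → 800 → 400 → 200 — 5 stops lower (darker).
Shutter speed: 1/15 → 1/8 → 1/4 → 1/2 → 1 — 4 stops slower (brighter).
Net so far: 1 stop brighter. Aperture: f/22 → f/32.

f/32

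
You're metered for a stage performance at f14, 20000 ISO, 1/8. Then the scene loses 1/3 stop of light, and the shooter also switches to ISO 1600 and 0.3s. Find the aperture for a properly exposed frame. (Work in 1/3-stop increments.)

f/5.6

Scene light: 1/3 stop darker.
ISO: 20000 → 16000 → 12800 → 10000 → 8000 → 6400 → 5000 → 4000 → 3200 → 2500 → 2000 → 1600 — 3 2/3 stops dropped (darker).
Shutter speed: 1/8 → 1/6 → 1/5 → 1/4 → 0.3 — 1 1/3 stops slower (brighter).
Net so far: 2 2/3 stops darker. Aperture: f/14 → f/13 → f/11 → f/10 → f/9 → f/8 → f/7.1 → f/6.3 → f/5.6.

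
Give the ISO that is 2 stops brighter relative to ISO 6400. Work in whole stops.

ISO: 6400 → 12800 → 25600 — 2 stops higher (brighter).

ISO 25600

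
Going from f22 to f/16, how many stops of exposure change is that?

1 stop

f/22 → f/16 — count the steps: 1 stop.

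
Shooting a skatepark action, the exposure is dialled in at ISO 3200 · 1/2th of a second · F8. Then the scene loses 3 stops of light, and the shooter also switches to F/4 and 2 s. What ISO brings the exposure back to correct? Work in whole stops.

ISO 1600

Scene light: 3 stops darker.
Aperture: f/8 → f/5.6 → f/4 — 2 stops opened up (brighter).
Shutter speed: 1/2 → 1 → 2 — 2 stops slower (brighter).
Net so far: 1 stop brighter. ISO: 3200 → 1600.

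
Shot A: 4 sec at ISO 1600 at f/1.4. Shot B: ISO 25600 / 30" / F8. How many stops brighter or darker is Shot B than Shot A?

2 stops brighter

Aperture: f/1.4 → f/2 → f/2.8 → f/4 → f/5.6 → f/8 — 5 stops narrower (darker).
Shutter speed: 4 → 8 → 15 → 30 — 3 stops slower (brighter).
ISO: 1600 → 3200 → 6400 → 12800 → 25600 — 4 stops higher (brighter).
Net: −5 +3 +4 = +2 stops.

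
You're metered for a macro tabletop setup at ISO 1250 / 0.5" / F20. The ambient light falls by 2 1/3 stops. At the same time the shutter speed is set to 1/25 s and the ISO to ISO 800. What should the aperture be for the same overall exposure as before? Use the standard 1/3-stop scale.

f/2

Scene light: 2 1/3 stops darker.
Shutter speed: 0.5 → 0.4 → 0.3 → 1/4 → 1/5 → 1/6 → 1/8 → 1/10 → 1/13 → 1/15 → 1/20 → 1/25 — 3 2/3 stops shorter (darker).
ISO: 1250 → 1000 → 800 — 2/3 stop dropped (darker).
Net so far: 6 2/3 stops darker. Aperture: f/20 → f/18 → f/16 → f/14 → f/13 → f/11 → f/10 → f/9 → f/8 → f/7.1 → f/6.3 → f/5.6 → f/5 → f/4.5 → f/4 → f/3.5 → f/3.2 → f/2.8 → f/2.5 → f/2.2 → f/2.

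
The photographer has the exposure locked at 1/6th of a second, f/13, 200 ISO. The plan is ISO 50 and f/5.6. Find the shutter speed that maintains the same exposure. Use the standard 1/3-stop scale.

ISO: 200 → 160 → 125 → 100 → 80 → 64 → 50 — 2 stops dropped (darker).
Aperture: f/13 → f/11 → f/10 → f/9 → f/8 → f/7.1 → f/6.3 → f/5.6 — 2 1/3 stops wider (brighter).
Net change so far: 1/3 stop brighter. Offset with the shutter speed: 1/6 → 1/8.

1/8s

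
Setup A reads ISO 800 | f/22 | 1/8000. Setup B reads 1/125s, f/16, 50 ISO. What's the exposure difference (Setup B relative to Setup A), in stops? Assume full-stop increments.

3 stops brighter

Aperture: f/22 → f/16 — 1 stop larger aperture (brighter).
Shutter speed: 1/8000 → 1/4000 → 1/2000 → 1/1000 → 1/500 → 1/250 → 1/125 — 6 stops slower (brighter).
ISO: 800 → 400 → 200 → 100 → 50 — 4 stops dropped (darker).
Net: +1 +6 −4 = +3 stops.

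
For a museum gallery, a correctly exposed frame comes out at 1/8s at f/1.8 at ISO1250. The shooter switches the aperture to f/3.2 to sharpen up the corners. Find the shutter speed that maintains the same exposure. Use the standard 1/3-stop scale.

Aperture: f/1.8 → f/2 → f/2.2 → f/2.5 → f/2.8 → f/3.2 — 1 2/3 stops narrower (darker).
Need 1 2/3 stops brighter from the shutter speed: 1/8 → 1/6 → 1/5 → 1/4 → 0.3 → 0.4.

0.4 s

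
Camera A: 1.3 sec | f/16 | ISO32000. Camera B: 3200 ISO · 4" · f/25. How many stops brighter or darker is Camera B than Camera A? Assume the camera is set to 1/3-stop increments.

Aperture: f/16 → f/18 → f/20 → f/22 → f/25 — 1 1/3 stops stopped down (darker).
Shutter speed: 1.3 → 1.6 → 2 → 2.5 → 3.2 → 4 — 1 2/3 stops slower (brighter).
ISO: 32000 → 25600 → 20000 → 16000 → 12800 → 10000 → 8000 → 6400 → 5000 → 4000 → 3200 — 3 1/3 stops dropped (darker).
Net: −1 1/3 +1 2/3 −3 1/3 = −3 stops.

3 stops darker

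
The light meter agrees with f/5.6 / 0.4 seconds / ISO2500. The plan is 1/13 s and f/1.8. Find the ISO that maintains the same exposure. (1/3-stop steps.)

ISO 1250

Shutter speed: 0.4 → 0.3 → 1/4 → 1/5 → 1/6 → 1/8 → 1/10 → 1/13 — 2 1/3 stops shorter (darker).
Aperture: f/5.6 → f/5 → f/4.5 → f/4 → f/3.5 → f/3.2 → f/2.8 → f/2.5 → f/2.2 → f/2 → f/1.8 — 3 1/3 stops opened up (brighter).
Net change so far: 1 stop brighter. Offset with the ISO: 2500 → 2000 → 1600 → 1250.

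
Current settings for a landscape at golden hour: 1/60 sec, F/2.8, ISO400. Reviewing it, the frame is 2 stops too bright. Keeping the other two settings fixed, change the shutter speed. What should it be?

Overexposed by 2 stops → need 2 stops darker.
Shutter speed: 1/60 → 1/125 → 1/250.

1/250s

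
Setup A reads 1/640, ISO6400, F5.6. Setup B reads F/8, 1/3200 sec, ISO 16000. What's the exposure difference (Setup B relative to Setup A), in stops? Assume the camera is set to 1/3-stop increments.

Aperture: f/5.6 → f/6.3 → f/7.1 → f/8 — 1 stop smaller aperture (darker).
Shutter speed: 1/640 → 1/800 → 1/1000 → 1/1250 → 1/1600 → 1/2000 → 1/2500 → 1/3200 — 2 1/3 stops shorter (darker).
ISO: 6400 → 8000 → 10000 → 12800 → 16000 — 1 1/3 stops higher (brighter).
Net: −1 −2 1/3 +1 1/3 = −2 stops.

2 stops darker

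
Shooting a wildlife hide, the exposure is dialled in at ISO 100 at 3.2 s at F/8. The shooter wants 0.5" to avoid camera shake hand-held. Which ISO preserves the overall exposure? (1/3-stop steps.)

ISO 640

Shutter speed: 3.2 → 2.5 → 2 → 1.6 → 1.3 → 1 → 0.8 → 0.6 → 0.5 — 2 2/3 stops shorter (darker).
Need 2 2/3 stops brighter from the ISO: 100 → 125 → 160 → 200 → 250 → 320 → 400 → 500 → 640.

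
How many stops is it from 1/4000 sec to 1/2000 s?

1/4000 → 1/2000 — count the steps: 1 stop.

1 stop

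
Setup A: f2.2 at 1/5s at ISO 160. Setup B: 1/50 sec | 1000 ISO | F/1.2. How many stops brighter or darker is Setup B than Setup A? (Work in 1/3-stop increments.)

Aperture: f/2.2 → f/2 → f/1.8 → f/1.6 → f/1.4 → f/1.2 — 1 2/3 stops larger aperture (brighter).
Shutter speed: 1/5 → 1/6 → 1/8 → 1/10 → 1/13 → 1/15 → 1/20 → 1/25 → 1/30 → 1/40 → 1/50 — 3 1/3 stops faster (darker).
ISO: 160 → 200 → 250 → 320 → 400 → 500 → 640 → 800 → 1000 — 2 2/3 stops higher (brighter).
Net: +1 2/3 −3 1/3 +2 2/3 = +1 stop.

1 stop brighter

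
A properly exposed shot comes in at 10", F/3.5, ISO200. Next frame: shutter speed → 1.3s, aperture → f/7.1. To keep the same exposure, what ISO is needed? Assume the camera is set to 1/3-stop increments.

ISO 6400

Shutter speed: 10 → 8 → 6 → 5 → 4 → 3.2 → 2.5 → 2 → 1.6 → 1.3 — 3 stops faster (darker).
Aperture: f/3.5 → f/4 → f/4.5 → f/5 → f/5.6 → f/6.3 → f/7.1 — 2 stops stopped down (darker).
Net change so far: 5 stops darker. Offset with the ISO: 200 → 250 → 320 → 400 → 500 → 640 → 800 → 1000 → 1250 → 1600 → 2000 → 2500 → 3200 → 4000 → 5000 → 6400.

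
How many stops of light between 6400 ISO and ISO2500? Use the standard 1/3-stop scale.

1 1/3 stops

6400 → 5000 → 4000 → 3200 → 2500 — count the steps: 4 third-stops = 1 1/3 stops.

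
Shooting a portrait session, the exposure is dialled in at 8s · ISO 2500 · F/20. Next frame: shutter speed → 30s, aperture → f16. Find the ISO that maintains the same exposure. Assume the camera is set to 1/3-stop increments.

Shutter speed: 8 → 10 → 13 → 15 → 20 → 25 → 30 — 2 stops longer (brighter).
Aperture: f/20 → f/18 → f/16 — 2/3 stop opened up (brighter).
Net change so far: 2 2/3 stops brighter. Offset with the ISO: 2500 → 2000 → 1600 → 1250 → 1000 → 800 → 640 → 500 → 400.

ISO 400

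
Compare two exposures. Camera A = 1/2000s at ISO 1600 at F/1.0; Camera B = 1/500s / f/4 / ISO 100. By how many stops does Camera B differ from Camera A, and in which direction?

Aperture: f/1.0 → f/1.4 → f/2 → f/2.8 → f/4 — 4 stops narrower (darker).
Shutter speed: 1/2000 → 1/1000 → 1/500 — 2 stops longer (brighter).
ISO: 1600 → 800 → 400 → 200 → 100 — 4 stops lower (darker).
Net: −4 +2 −4 = −6 stops.

6 stops darker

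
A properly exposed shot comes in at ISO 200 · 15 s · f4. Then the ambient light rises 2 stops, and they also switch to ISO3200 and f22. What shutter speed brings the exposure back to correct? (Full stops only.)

8 s

Scene light: 2 stops brighter.
ISO: 200 → 400 → 800 → 1600 → 3200 — 4 stops higher (brighter).
Aperture: f/4 → f/5.6 → f/8 → f/11 → f/16 → f/22 — 5 stops stopped down (darker).
Net so far: 1 stop brighter. Shutter speed: 15 → 8.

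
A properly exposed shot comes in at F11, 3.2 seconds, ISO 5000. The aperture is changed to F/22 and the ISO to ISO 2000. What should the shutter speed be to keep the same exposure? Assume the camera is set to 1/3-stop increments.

Aperture: f/11 → f/13 → f/14 → f/16 → f/18 → f/20 → f/22 — 2 stops smaller aperture (darker).
ISO: 5000 → 4000 → 3200 → 2500 → 2000 — 1 1/3 stops dropped (darker).
Net change so far: 3 1/3 stops darker. Offset with the shutter speed: 3.2 → 4 → 5 → 6 → 8 → 10 → 13 → 15 → 20 → 25 → 30.

30 s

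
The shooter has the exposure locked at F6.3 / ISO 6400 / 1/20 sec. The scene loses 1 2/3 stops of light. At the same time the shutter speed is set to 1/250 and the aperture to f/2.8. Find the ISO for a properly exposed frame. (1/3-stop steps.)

Scene light: 1 2/3 stops darker.
Shutter speed: 1/20 → 1/25 → 1/30 → 1/40 → 1/50 → 1/60 → 1/80 → 1/100 → 1/125 → 1/160 → 1/200 → 1/250 — 3 2/3 stops shorter (darker).
Aperture: f/6.3 → f/5.6 → f/5 → f/4.5 → f/4 → f/3.5 → f/3.2 → f/2.8 — 2 1/3 stops larger aperture (brighter).
Net so far: 3 stops darker. ISO: 6400 → 8000 → 10000 → 12800 → 16000 → 20000 → 25600 → 32000 → 40000 → 51200.

ISO 51200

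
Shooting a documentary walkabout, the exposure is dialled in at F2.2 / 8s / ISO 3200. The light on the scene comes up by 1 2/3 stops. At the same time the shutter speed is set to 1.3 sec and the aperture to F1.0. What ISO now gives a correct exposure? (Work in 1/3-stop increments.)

ISO 1250

Scene light: 1 2/3 stops brighter.
Shutter speed: 8 → 6 → 5 → 4 → 3.2 → 2.5 → 2 → 1.6 → 1.3 — 2 2/3 stops shorter (darker).
Aperture: f/2.2 → f/2 → f/1.8 → f/1.6 → f/1.4 → f/1.2 → f/1.1 → f/1.0 — 2 1/3 stops wider (brighter).
Net so far: 1 1/3 stops brighter. ISO: 3200 → 2500 → 2000 → 1600 → 1250.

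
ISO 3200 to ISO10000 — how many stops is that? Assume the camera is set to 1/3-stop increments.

3200 → 4000 → 5000 → 6400 → 8000 → 10000 — count the steps: 5 third-stops = 1 2/3 stops.

1 2/3 stops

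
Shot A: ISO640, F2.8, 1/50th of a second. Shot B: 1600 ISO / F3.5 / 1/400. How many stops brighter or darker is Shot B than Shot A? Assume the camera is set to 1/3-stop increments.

2 1/3 stops darker

Aperture: f/2.8 → f/3.2 → f/3.5 — 2/3 stop stopped down (darker).
Shutter speed: 1/50 → 1/60 → 1/80 → 1/100 → 1/125 → 1/160 → 1/200 → 1/250 → 1/320 → 1/400 — 3 stops faster (darker).
ISO: 640 → 800 → 1000 → 1250 → 1600 — 1 1/3 stops raised (brighter).
Net: −2/3 −3 +1 1/3 = −2 1/3 stops.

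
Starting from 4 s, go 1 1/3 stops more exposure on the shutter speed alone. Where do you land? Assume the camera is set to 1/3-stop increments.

Shutter speed: 4 → 5 → 6 → 8 → 10 — 1 1/3 stops longer (brighter).

10 s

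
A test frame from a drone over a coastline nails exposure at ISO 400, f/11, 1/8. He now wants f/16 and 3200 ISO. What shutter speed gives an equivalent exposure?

1/30s

Aperture: f/11 → f/16 — 1 stop stopped down (darker).
ISO: 400 → 800 → 1600 → 3200 — 3 stops raised (brighter).
Net change so far: 2 stops brighter. Offset with the shutter speed: 1/8 → 1/15 → 1/30.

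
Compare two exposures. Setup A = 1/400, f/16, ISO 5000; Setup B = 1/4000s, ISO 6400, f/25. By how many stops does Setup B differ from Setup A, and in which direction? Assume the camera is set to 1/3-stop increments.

Aperture: f/16 → f/18 → f/20 → f/22 → f/25 — 1 1/3 stops smaller aperture (darker).
Shutter speed: 1/400 → 1/500 → 1/640 → 1/800 → 1/1000 → 1/1250 → 1/1600 → 1/2000 → 1/2500 → 1/3200 → 1/4000 — 3 1/3 stops faster (darker).
ISO: 5000 → 6400 — 1/3 stop higher (brighter).
Net: −1 1/3 −3 1/3 +1/3 = −4 1/3 stops.

4 1/3 stops darker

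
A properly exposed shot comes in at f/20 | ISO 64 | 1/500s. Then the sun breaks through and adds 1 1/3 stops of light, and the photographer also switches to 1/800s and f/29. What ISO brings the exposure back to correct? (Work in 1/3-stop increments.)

ISO 80

Scene light: 1 1/3 stops brighter.
Shutter speed: 1/500 → 1/640 → 1/800 — 2/3 stop shorter (darker).
Aperture: f/20 → f/22 → f/25 → f/29 — 1 stop smaller aperture (darker).
Net so far: 1/3 stop darker. ISO: 64 → 80.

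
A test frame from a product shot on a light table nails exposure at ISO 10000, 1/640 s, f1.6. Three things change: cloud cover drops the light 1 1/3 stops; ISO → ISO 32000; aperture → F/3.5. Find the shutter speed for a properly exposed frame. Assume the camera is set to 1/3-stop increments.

1/160s

Scene light: 1 1/3 stops darker.
ISO: 10000 → 12800 → 16000 → 20000 → 25600 → 32000 — 1 2/3 stops raised (brighter).
Aperture: f/1.6 → f/1.8 → f/2 → f/2.2 → f/2.5 → f/2.8 → f/3.2 → f/3.5 — 2 1/3 stops stopped down (darker).
Net so far: 2 stops darker. Shutter speed: 1/640 → 1/500 → 1/400 → 1/320 → 1/250 → 1/200 → 1/160.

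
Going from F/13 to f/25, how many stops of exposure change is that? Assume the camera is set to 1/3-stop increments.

2 stops

f/13 → f/14 → f/16 → f/18 → f/20 → f/22 → f/25 — count the steps: 6 third-stops = 2 stops.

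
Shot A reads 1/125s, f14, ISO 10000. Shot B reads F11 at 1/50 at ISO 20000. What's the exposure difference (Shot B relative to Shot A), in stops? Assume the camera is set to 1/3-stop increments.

Aperture: f/14 → f/13 → f/11 — 2/3 stop wider (brighter).
Shutter speed: 1/125 → 1/100 → 1/80 → 1/60 → 1/50 — 1 1/3 stops longer (brighter).
ISO: 10000 → 12800 → 16000 → 20000 — 1 stop raised (brighter).
Net: +2/3 +1 1/3 +1 = +3 stops.

3 stops brighter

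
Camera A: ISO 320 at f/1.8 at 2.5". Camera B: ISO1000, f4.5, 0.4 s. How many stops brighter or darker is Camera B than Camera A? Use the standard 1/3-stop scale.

3 2/3 stops darker

Aperture: f/1.8 → f/2 → f/2.2 → f/2.5 → f/2.8 → f/3.2 → f/3.5 → f/4 → f/4.5 — 2 2/3 stops stopped down (darker).
Shutter speed: 2.5 → 2 → 1.6 → 1.3 → 1 → 0.8 → 0.6 → 0.5 → 0.4 — 2 2/3 stops shorter (darker).
ISO: 320 → 400 → 500 → 640 → 800 → 1000 — 1 2/3 stops higher (brighter).
Net: −2 2/3 −2 2/3 +1 2/3 = −3 2/3 stops.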